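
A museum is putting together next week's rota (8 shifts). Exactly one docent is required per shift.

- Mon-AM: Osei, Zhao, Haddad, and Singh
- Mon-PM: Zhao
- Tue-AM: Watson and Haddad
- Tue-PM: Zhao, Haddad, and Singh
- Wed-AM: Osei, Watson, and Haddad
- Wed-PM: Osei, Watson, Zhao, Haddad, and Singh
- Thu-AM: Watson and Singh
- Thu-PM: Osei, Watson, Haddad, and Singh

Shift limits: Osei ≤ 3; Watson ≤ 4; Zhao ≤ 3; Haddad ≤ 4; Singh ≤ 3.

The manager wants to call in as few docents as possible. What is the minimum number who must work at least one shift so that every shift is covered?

8 slots to fill and no one can take more than 4, so at least ⌈8/4⌉ = 2 docents are needed.
No set of 2 docents can cover every shift (each such set leaves at least one shift with no one available or exceeds a cap).
Osei, Watson, and Zhao alone can cover everything: Mon-AM→Osei, Mon-PM→Zhao, Tue-AM→Watson, Tue-PM→Zhao, Wed-AM→Osei, Wed-PM→Watson, Thu-AM→Watson, Thu-PM→Osei.

3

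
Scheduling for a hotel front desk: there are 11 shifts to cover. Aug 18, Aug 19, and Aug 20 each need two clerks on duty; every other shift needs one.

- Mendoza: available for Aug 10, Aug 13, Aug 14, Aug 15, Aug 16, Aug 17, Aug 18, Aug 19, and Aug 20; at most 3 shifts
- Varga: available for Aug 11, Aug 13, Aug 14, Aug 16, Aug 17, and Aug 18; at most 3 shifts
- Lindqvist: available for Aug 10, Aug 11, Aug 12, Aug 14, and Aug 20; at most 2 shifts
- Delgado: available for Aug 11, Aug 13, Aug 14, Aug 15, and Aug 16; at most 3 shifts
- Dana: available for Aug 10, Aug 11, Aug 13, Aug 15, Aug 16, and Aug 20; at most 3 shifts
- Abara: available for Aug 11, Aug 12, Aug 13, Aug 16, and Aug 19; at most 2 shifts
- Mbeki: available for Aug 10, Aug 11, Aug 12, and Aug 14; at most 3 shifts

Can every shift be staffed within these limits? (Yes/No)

Yes

Aug 18 can only be covered by Mendoza and Varga, so that assignment is forced.
Aug 19 can only be covered by Mendoza and Abara, so that assignment is forced.
One valid schedule: Aug 10→Dana, Aug 11→Delgado, Aug 12→Lindqvist, Aug 13→Varga, Aug 14→Varga, Aug 15→Delgado, Aug 16→Delgado, Aug 17→Mendoza, Aug 18→Mendoza+Varga, Aug 19→Mendoza+Abara, Aug 20→Lindqvist+Dana.
Loads: Mendoza 3/3, Varga 3/3, Lindqvist 2/2, Delgado 3/3, Dana 2/3, Abara 1/2, Mbeki 0/3 — all within limits.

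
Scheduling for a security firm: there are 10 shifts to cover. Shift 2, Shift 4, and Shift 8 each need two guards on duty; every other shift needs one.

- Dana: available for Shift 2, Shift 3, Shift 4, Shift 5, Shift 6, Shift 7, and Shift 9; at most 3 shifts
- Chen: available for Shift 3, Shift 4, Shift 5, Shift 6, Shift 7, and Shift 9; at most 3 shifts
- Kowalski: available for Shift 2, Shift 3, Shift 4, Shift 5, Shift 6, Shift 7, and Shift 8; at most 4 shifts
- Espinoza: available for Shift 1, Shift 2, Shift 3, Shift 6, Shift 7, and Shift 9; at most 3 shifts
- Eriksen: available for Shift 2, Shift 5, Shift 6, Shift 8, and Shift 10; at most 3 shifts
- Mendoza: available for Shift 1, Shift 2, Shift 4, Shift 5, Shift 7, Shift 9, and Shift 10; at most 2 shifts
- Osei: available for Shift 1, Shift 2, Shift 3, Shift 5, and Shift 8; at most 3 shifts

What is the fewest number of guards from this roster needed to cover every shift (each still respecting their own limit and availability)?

4

13 slots to fill and no one can take more than 4, so at least ⌈13/4⌉ = 4 guards are needed.
Dana, Kowalski, Espinoza, and Eriksen alone can cover everything: Shift 1→Espinoza, Shift 2→Espinoza+Eriksen, Shift 3→Dana, Shift 4→Dana+Kowalski, Shift 5→Kowalski, Shift 6→Espinoza, Shift 7→Kowalski, Shift 8→Kowalski+Eriksen, Shift 9→Dana, Shift 10→Eriksen.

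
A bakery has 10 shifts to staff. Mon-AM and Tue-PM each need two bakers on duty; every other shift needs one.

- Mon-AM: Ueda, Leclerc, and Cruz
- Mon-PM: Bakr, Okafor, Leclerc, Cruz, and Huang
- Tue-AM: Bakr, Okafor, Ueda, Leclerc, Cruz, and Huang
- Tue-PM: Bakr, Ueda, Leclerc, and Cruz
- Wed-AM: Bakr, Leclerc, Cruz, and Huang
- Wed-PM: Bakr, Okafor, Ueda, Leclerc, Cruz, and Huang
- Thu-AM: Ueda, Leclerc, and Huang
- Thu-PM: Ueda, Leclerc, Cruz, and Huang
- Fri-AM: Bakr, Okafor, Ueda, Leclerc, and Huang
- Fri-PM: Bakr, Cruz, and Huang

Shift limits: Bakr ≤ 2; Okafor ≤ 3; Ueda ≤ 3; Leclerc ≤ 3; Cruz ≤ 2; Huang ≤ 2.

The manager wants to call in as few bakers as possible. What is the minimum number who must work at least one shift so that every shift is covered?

5

12 slots to fill and no one can take more than 3, so at least ⌈12/3⌉ = 4 bakers are needed.
Any 4 bakers together have capacity at most 3+3+3+2 = 11 < 12 slots, so 4 can never suffice.
Bakr, Okafor, Ueda, Leclerc, and Cruz alone can cover everything: Mon-AM→Ueda+Leclerc, Mon-PM→Okafor, Tue-AM→Okafor, Tue-PM→Leclerc+Cruz, Wed-AM→Bakr, Wed-PM→Leclerc, Thu-AM→Ueda, Thu-PM→Ueda, Fri-AM→Okafor, Fri-PM→Bakr.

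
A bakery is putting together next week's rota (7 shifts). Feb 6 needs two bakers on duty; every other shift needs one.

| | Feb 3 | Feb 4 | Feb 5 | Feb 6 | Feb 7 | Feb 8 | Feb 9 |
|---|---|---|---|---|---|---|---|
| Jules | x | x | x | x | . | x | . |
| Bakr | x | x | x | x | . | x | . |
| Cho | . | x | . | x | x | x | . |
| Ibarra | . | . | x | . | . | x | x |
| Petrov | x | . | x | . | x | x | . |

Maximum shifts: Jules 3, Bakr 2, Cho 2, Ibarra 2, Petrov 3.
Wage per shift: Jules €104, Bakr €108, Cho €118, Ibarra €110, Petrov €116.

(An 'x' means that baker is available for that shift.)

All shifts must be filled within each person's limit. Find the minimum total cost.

€864

Feb 9 can only be covered by Ibarra, so that assignment is forced.
Picking the cheapest available baker for each shift independently would cost €854, but that ignores the shift limits.
An optimal schedule: Feb 3→Jules, Feb 4→Jules, Feb 5→Bakr, Feb 6→Jules+Bakr, Feb 7→Petrov, Feb 8→Ibarra, Feb 9→Ibarra.
Total: 104 + 104 + 108 + 104 + 108 + 116 + 110 + 110 = €864.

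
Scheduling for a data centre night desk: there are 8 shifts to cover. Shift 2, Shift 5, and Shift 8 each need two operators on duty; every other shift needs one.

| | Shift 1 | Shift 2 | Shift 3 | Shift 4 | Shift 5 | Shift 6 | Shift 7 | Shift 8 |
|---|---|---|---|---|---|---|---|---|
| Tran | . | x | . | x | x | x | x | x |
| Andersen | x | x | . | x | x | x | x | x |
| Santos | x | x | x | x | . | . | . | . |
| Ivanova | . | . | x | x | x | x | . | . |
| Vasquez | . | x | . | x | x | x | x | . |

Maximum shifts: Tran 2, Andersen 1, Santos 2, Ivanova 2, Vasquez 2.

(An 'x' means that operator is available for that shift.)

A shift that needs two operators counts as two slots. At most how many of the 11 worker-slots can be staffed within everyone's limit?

Total capacity across all operators is 2+1+2+2+2 = 9, and 11 slots are needed, so at most 9 can be filled.
An assignment achieving 9: Shift 1→Andersen, Shift 2→Santos+Vasquez, Shift 3→Santos, Shift 5→Ivanova+Vasquez, Shift 6→Ivanova, Shift 7→Tran, Shift 8→Tran.
Loads: Tran 2/2, Andersen 1/1, Santos 2/2, Ivanova 2/2, Vasquez 2/2.

9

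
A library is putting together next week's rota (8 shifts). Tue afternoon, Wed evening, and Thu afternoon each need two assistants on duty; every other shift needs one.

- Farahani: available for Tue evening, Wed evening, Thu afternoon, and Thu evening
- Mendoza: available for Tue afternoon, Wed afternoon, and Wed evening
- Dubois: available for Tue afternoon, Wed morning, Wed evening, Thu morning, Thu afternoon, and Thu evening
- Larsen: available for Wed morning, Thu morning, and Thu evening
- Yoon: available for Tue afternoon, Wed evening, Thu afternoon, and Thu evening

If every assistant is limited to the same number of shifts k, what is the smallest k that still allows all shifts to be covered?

3

With 5 assistants and 11 worker-slots to fill, someone must work at least ⌈11/5⌉ = 3 shifts, so k ≥ 3.
k = 3 works: Tue afternoon→Mendoza+Dubois, Tue evening→Farahani, Wed morning→Dubois, Wed afternoon→Mendoza, Wed evening→Mendoza+Yoon, Thu morning→Dubois, Thu afternoon→Farahani+Yoon, Thu evening→Farahani.
Loads: Farahani 3, Mendoza 3, Dubois 3, Larsen 0, Yoon 2 — all ≤ 3.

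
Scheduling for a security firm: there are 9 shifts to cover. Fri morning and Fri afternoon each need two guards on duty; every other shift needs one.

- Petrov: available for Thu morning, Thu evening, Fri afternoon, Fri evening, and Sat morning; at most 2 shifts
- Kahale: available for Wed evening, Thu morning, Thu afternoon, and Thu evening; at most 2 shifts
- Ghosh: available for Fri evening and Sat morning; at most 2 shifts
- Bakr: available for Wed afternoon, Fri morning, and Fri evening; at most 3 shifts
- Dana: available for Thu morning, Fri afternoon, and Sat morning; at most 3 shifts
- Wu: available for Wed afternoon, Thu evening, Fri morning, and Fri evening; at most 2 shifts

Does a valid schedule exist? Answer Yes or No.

Wed evening can only be covered by Kahale, so that assignment is forced.
Thu afternoon can only be covered by Kahale, so that assignment is forced.
Fri morning can only be covered by Bakr and Wu, so that assignment is forced.
One valid schedule: Wed afternoon→Bakr, Wed evening→Kahale, Thu morning→Petrov, Thu afternoon→Kahale, Thu evening→Wu, Fri morning→Bakr+Wu, Fri afternoon→Petrov+Dana, Fri evening→Ghosh, Sat morning→Ghosh.
Loads: Petrov 2/2, Kahale 2/2, Ghosh 2/2, Bakr 2/3, Dana 1/3, Wu 2/2 — all within limits.

Yes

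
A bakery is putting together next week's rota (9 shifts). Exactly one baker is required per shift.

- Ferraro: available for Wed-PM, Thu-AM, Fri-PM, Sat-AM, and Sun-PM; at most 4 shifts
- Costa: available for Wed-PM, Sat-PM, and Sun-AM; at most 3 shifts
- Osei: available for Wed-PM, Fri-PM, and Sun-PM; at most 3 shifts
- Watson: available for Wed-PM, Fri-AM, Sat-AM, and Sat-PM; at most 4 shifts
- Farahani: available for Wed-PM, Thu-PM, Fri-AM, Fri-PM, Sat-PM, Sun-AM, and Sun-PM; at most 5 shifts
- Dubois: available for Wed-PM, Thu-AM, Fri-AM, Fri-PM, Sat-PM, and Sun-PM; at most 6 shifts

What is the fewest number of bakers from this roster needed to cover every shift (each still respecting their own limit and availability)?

2

9 slots to fill and no one can take more than 6, so at least ⌈9/6⌉ = 2 bakers are needed.
Ferraro and Farahani alone can cover everything: Wed-PM→Ferraro, Thu-AM→Ferraro, Thu-PM→Farahani, Fri-AM→Farahani, Fri-PM→Ferraro, Sat-AM→Ferraro, Sat-PM→Farahani, Sun-AM→Farahani, Sun-PM→Farahani.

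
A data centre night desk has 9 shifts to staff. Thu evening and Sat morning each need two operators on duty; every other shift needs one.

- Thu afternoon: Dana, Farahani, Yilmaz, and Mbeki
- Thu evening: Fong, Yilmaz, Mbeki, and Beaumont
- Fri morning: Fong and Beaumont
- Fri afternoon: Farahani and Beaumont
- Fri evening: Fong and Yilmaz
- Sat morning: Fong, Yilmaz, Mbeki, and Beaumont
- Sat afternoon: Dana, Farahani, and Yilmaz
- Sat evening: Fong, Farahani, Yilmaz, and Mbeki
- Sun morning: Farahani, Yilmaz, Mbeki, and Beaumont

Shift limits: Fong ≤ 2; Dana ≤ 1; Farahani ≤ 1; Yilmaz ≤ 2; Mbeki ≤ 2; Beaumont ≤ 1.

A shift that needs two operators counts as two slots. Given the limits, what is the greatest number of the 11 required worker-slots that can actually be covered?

Total capacity across all operators is 2+1+1+2+2+1 = 9, and 11 slots are needed, so at most 9 can be filled.
An assignment achieving 9: Thu afternoon→Yilmaz, Thu evening→Yilmaz+Mbeki, Fri morning→Fong, Fri afternoon→Farahani, Fri evening→Fong, Sat morning→Mbeki+Beaumont, Sat afternoon→Dana.
Loads: Fong 2/2, Dana 1/1, Farahani 1/1, Yilmaz 2/2, Mbeki 2/2, Beaumont 1/1.

9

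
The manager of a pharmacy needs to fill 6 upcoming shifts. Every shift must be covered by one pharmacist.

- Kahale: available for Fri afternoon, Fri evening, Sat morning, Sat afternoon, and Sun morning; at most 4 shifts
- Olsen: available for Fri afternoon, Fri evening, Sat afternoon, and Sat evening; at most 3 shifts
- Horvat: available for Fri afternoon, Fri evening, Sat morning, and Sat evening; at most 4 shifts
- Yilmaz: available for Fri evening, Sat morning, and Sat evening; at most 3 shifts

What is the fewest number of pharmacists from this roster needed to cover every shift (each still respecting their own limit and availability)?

2

6 slots to fill and no one can take more than 4, so at least ⌈6/4⌉ = 2 pharmacists are needed.
Kahale and Olsen alone can cover everything: Fri afternoon→Kahale, Fri evening→Kahale, Sat morning→Kahale, Sat afternoon→Olsen, Sat evening→Olsen, Sun morning→Kahale.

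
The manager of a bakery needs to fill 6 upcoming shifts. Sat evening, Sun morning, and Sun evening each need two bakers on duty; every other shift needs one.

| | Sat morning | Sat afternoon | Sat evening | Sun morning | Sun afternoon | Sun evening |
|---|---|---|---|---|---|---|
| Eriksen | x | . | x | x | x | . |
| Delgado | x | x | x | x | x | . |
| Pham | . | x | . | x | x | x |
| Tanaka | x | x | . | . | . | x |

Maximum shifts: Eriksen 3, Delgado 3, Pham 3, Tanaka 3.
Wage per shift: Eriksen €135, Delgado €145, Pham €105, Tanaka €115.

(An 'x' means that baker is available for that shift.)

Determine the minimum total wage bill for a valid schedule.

€1075

Sat evening can only be covered by Eriksen and Delgado, so that assignment is forced.
Sun evening can only be covered by Pham and Tanaka, so that assignment is forced.
Picking the cheapest available baker for each shift independently would cost €1065, but that ignores the shift limits.
An optimal schedule: Sat morning→Tanaka, Sat afternoon→Tanaka, Sat evening→Eriksen+Delgado, Sun morning→Pham+Eriksen, Sun afternoon→Pham, Sun evening→Pham+Tanaka.
Total: 115 + 115 + 135 + 145 + 105 + 135 + 105 + 105 + 115 = €1075.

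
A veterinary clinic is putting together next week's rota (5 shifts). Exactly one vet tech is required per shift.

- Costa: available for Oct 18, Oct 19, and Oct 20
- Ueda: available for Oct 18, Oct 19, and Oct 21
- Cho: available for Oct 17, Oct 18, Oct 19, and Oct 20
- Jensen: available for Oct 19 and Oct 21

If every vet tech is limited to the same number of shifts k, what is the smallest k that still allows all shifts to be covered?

With 4 vet techs and 5 worker-slots to fill, someone must work at least ⌈5/4⌉ = 2 shifts, so k ≥ 2.
k = 2 works: Oct 17→Cho, Oct 18→Costa, Oct 19→Ueda, Oct 20→Costa, Oct 21→Ueda.
Loads: Costa 2, Ueda 2, Cho 1, Jensen 0 — all ≤ 2.

2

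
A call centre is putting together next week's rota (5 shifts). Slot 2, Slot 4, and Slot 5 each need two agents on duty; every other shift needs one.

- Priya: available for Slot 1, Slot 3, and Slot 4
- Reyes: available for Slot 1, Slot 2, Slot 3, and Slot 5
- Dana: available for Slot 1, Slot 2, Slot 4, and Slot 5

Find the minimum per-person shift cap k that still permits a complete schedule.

3

With 3 agents and 8 worker-slots to fill, someone must work at least ⌈8/3⌉ = 3 shifts, so k ≥ 3.
k = 3 works: Slot 1→Priya, Slot 2→Reyes+Dana, Slot 3→Priya, Slot 4→Priya+Dana, Slot 5→Reyes+Dana.
Loads: Priya 3, Reyes 2, Dana 3 — all ≤ 3.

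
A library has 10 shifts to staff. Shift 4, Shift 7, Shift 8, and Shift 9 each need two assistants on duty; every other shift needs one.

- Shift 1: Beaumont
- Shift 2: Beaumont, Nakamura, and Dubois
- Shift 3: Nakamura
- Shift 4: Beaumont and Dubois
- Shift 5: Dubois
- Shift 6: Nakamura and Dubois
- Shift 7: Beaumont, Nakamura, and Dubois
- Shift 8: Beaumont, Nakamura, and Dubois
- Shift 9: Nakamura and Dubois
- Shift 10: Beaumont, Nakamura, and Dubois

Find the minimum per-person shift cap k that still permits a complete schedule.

With 3 assistants and 14 worker-slots to fill, someone must work at least ⌈14/3⌉ = 5 shifts, so k ≥ 5.
k = 5 works: Shift 1→Beaumont, Shift 2→Beaumont, Shift 3→Nakamura, Shift 4→Beaumont+Dubois, Shift 5→Dubois, Shift 6→Nakamura, Shift 7→Beaumont+Nakamura, Shift 8→Beaumont+Nakamura, Shift 9→Nakamura+Dubois, Shift 10→Dubois.
Loads: Beaumont 5, Nakamura 5, Dubois 4 — all ≤ 5.

5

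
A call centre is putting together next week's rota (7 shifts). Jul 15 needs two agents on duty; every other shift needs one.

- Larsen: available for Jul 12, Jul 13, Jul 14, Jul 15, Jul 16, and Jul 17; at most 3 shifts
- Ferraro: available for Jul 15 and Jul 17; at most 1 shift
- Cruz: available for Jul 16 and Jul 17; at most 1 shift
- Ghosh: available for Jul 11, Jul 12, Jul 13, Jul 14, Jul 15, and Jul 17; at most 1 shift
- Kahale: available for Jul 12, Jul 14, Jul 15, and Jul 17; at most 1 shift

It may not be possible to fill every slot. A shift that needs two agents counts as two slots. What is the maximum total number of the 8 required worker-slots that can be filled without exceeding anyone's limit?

Total capacity across all agents is 3+1+1+1+1 = 7, and 8 slots are needed, so at most 7 can be filled.
An assignment achieving 7: Jul 11→Ghosh, Jul 12→Larsen, Jul 13→Larsen, Jul 14→Kahale, Jul 15→Ferraro, Jul 16→Larsen, Jul 17→Cruz.
Loads: Larsen 3/3, Ferraro 1/1, Cruz 1/1, Ghosh 1/1, Kahale 1/1.

7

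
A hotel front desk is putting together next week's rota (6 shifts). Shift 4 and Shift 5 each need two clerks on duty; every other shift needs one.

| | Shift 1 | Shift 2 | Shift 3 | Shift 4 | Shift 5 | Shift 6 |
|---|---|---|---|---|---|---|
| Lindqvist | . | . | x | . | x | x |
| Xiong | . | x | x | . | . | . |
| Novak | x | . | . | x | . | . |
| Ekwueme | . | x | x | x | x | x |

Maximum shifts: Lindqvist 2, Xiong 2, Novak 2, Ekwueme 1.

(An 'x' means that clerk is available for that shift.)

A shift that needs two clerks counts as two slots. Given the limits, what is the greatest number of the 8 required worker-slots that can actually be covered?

7

Total capacity across all clerks is 2+2+2+1 = 7, and 8 slots are needed, so at most 7 can be filled.
An assignment achieving 7: Shift 1→Novak, Shift 2→Xiong, Shift 3→Xiong, Shift 4→Novak+Ekwueme, Shift 5→Lindqvist, Shift 6→Lindqvist.
Loads: Lindqvist 2/2, Xiong 2/2, Novak 2/2, Ekwueme 1/1.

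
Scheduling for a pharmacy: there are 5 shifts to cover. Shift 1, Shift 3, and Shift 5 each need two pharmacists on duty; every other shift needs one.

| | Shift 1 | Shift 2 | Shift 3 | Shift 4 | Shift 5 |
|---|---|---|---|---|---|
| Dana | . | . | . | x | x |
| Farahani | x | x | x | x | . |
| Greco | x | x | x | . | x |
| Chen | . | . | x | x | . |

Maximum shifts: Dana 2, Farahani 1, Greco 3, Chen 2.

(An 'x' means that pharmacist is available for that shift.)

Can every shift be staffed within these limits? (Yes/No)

No

Total capacity is 8 and 8 slots are needed, so capacity alone doesn't rule it out.
Shifts {Shift 1, Shift 2, Shift 3, Shift 5} need 7 worker-slots in total, but the pharmacists available for any of those shifts (Dana, Farahani, Greco, and Chen) can supply at most 6 among them. So no valid schedule exists.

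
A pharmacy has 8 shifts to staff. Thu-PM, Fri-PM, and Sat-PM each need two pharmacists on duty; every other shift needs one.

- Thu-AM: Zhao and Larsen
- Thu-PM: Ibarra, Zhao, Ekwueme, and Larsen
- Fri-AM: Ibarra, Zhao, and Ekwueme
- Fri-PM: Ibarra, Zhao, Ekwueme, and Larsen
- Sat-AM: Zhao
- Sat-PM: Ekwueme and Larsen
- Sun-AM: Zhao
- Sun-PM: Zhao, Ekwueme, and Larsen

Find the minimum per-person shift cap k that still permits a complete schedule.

3

With 4 pharmacists and 11 worker-slots to fill, someone must work at least ⌈11/4⌉ = 3 shifts, so k ≥ 3.
k = 3 works: Thu-AM→Zhao, Thu-PM→Ibarra+Ekwueme, Fri-AM→Ibarra, Fri-PM→Ibarra+Larsen, Sat-AM→Zhao, Sat-PM→Ekwueme+Larsen, Sun-AM→Zhao, Sun-PM→Ekwueme.
Loads: Ibarra 3, Zhao 3, Ekwueme 3, Larsen 2 — all ≤ 3.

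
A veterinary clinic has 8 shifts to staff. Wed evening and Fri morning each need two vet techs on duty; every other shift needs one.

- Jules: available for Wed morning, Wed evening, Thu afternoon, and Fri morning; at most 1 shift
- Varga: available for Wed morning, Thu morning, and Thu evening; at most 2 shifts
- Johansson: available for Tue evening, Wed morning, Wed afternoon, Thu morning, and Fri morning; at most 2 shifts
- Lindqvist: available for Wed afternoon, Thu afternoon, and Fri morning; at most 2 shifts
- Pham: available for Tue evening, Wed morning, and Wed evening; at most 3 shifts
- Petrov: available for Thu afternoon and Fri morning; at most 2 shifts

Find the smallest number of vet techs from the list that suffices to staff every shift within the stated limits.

10 slots to fill and no one can take more than 3, so at least ⌈10/3⌉ = 4 vet techs are needed.
Any 4 vet techs together have capacity at most 3+2+2+2 = 9 < 10 slots, so 4 can never suffice.
Jules, Varga, Johansson, Lindqvist, and Pham alone can cover everything: Tue evening→Pham, Wed morning→Pham, Wed afternoon→Johansson, Wed evening→Jules+Pham, Thu morning→Varga, Thu afternoon→Lindqvist, Thu evening→Varga, Fri morning→Johansson+Lindqvist.

5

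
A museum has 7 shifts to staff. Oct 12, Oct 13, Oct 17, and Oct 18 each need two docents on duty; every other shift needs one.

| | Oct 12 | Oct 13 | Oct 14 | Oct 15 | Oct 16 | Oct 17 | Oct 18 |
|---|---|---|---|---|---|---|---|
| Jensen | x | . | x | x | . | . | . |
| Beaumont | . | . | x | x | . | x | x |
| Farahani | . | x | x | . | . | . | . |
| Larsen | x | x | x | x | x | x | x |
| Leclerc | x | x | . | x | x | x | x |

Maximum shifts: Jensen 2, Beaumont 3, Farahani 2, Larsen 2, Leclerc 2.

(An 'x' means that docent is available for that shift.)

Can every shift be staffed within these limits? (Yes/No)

No

Total capacity is 11 and 11 slots are needed, so capacity alone doesn't rule it out.
Shifts {Oct 12, Oct 13, Oct 16, Oct 17, Oct 18} need 9 worker-slots in total, but the docents available for any of those shifts (Jensen, Beaumont, Farahani, Larsen, and Leclerc) can supply at most 8 among them. So no valid schedule exists.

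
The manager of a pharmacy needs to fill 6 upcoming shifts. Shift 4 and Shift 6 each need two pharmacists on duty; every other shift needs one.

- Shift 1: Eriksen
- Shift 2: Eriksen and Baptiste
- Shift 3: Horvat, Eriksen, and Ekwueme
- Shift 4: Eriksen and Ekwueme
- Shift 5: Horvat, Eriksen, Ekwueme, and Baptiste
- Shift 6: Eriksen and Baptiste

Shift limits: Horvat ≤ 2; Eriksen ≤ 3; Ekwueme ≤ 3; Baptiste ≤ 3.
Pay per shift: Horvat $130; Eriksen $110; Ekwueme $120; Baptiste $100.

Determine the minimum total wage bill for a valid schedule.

Shift 1 can only be covered by Eriksen, so that assignment is forced.
Shift 4 can only be covered by Eriksen and Ekwueme, so that assignment is forced.
Shift 6 can only be covered by Eriksen and Baptiste, so that assignment is forced.
Picking the cheapest available pharmacist for each shift independently would cost $860, but that ignores the shift limits.
An optimal schedule: Shift 1→Eriksen, Shift 2→Baptiste, Shift 3→Ekwueme, Shift 4→Eriksen+Ekwueme, Shift 5→Baptiste, Shift 6→Baptiste+Eriksen.
Total: 110 + 100 + 120 + 110 + 120 + 100 + 100 + 110 = $870.

$870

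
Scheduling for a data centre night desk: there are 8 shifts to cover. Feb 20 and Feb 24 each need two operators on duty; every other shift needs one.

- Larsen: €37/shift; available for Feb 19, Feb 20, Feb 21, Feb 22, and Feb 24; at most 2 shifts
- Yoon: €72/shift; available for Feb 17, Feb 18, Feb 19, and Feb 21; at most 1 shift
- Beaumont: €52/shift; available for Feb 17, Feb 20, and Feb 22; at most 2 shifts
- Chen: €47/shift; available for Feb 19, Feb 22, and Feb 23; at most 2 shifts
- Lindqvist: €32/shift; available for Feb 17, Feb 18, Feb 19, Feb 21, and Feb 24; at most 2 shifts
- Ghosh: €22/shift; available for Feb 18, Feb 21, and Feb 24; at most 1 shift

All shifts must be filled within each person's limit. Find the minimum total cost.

Feb 20 can only be covered by Larsen and Beaumont, so that assignment is forced.
Feb 23 can only be covered by Chen, so that assignment is forced.
Picking the cheapest available operator for each shift independently would cost €335, but that ignores the shift limits.
An optimal schedule: Feb 17→Yoon, Feb 18→Lindqvist, Feb 19→Chen, Feb 20→Larsen+Beaumont, Feb 21→Ghosh, Feb 22→Beaumont, Feb 23→Chen, Feb 24→Larsen+Lindqvist.
Total: 72 + 32 + 47 + 37 + 52 + 22 + 52 + 47 + 37 + 32 = €430.

€430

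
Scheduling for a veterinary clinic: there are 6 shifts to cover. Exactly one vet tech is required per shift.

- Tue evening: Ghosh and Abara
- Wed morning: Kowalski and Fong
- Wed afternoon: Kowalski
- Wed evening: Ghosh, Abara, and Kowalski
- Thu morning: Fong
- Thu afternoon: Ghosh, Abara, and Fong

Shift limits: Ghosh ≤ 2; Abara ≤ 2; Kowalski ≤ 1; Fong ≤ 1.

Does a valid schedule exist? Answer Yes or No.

No

Total capacity is 6 and 6 slots are needed, so capacity alone doesn't rule it out.
Shifts {Wed morning, Wed afternoon, Thu morning} need 3 worker-slots in total, but the vet techs available for any of those shifts (Kowalski and Fong) can supply at most 2 among them. So no valid schedule exists.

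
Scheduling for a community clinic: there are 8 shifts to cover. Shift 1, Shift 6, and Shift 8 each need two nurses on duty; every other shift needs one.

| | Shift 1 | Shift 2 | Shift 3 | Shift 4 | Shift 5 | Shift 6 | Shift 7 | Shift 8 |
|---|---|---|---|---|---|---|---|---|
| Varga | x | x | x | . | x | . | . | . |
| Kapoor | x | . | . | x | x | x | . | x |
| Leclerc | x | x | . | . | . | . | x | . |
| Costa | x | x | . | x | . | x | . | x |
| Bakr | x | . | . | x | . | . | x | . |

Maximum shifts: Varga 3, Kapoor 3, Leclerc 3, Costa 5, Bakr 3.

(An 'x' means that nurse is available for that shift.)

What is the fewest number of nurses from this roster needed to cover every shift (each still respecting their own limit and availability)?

11 slots to fill and no one can take more than 5, so at least ⌈11/5⌉ = 3 nurses are needed.
Shifts {Shift 3, Shift 6, Shift 7} need 4 slots, but among the nurses available for them (Varga, Kapoor, Leclerc, Costa, and Bakr) any 3 together supply at most 3. So 3 nurses are not enough.
Varga, Kapoor, Leclerc, and Costa alone can cover everything: Shift 1→Leclerc+Costa, Shift 2→Varga, Shift 3→Varga, Shift 4→Kapoor, Shift 5→Varga, Shift 6→Kapoor+Costa, Shift 7→Leclerc, Shift 8→Kapoor+Costa.

4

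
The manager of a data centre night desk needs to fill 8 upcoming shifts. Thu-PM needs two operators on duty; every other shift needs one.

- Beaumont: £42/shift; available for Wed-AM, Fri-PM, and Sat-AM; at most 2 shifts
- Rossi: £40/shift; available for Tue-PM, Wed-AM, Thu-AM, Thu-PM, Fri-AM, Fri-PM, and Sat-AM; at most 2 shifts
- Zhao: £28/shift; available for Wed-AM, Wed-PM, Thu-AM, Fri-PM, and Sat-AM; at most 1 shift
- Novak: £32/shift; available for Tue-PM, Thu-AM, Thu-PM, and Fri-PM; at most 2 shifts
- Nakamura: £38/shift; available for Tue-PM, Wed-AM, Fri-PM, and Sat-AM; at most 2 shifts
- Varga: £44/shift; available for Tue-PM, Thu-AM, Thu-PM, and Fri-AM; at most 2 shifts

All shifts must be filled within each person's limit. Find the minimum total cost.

Wed-PM can only be covered by Zhao, so that assignment is forced.
Picking the cheapest available operator for each shift independently would cost £284, but that ignores the shift limits.
An optimal schedule: Tue-PM→Nakamura, Wed-AM→Nakamura, Wed-PM→Zhao, Thu-AM→Novak, Thu-PM→Novak+Rossi, Fri-AM→Rossi, Fri-PM→Beaumont, Sat-AM→Beaumont.
Total: 38 + 38 + 28 + 32 + 32 + 40 + 40 + 42 + 42 = £332.

£332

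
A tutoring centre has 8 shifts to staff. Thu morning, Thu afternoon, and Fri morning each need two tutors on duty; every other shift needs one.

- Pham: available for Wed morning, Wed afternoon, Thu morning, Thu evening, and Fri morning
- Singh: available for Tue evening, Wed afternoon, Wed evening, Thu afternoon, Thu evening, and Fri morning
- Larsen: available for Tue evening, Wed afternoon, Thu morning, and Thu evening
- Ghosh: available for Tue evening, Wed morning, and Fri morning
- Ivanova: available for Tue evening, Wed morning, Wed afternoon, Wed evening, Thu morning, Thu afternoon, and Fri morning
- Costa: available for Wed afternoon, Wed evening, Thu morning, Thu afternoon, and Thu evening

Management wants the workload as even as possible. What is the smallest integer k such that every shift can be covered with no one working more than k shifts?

2

With 6 tutors and 11 worker-slots to fill, someone must work at least ⌈11/6⌉ = 2 shifts, so k ≥ 2.
k = 2 works: Tue evening→Larsen, Wed morning→Pham, Wed afternoon→Costa, Wed evening→Singh, Thu morning→Larsen+Costa, Thu afternoon→Singh+Ivanova, Thu evening→Pham, Fri morning→Ghosh+Ivanova.
Loads: Pham 2, Singh 2, Larsen 2, Ghosh 1, Ivanova 2, Costa 2 — all ≤ 2.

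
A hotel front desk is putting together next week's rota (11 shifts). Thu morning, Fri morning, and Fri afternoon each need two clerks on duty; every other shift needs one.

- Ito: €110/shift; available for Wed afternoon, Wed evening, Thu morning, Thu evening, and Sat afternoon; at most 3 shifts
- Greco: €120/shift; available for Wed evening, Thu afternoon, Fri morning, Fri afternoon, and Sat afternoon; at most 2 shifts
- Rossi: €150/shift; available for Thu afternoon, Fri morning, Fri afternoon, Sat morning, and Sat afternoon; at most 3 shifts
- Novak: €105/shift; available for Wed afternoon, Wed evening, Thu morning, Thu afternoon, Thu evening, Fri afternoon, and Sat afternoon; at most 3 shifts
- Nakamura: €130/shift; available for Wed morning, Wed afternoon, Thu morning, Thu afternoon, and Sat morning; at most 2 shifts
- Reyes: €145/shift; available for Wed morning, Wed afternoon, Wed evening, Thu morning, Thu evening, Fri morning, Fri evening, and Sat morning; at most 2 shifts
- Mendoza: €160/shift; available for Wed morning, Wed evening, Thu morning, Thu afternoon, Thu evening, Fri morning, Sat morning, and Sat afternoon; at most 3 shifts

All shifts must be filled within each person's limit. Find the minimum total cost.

€1735

Fri evening can only be covered by Reyes, so that assignment is forced.
Picking the cheapest available clerk for each shift independently would cost €1635, but that ignores the shift limits.
An optimal schedule: Wed morning→Nakamura, Wed afternoon→Novak, Wed evening→Ito, Thu morning→Ito+Reyes, Thu afternoon→Rossi, Thu evening→Novak, Fri morning→Greco+Rossi, Fri afternoon→Novak+Greco, Fri evening→Reyes, Sat morning→Nakamura, Sat afternoon→Ito.
Total: 130 + 105 + 110 + 110 + 145 + 150 + 105 + 120 + 150 + 105 + 120 + 145 + 130 + 110 = €1735.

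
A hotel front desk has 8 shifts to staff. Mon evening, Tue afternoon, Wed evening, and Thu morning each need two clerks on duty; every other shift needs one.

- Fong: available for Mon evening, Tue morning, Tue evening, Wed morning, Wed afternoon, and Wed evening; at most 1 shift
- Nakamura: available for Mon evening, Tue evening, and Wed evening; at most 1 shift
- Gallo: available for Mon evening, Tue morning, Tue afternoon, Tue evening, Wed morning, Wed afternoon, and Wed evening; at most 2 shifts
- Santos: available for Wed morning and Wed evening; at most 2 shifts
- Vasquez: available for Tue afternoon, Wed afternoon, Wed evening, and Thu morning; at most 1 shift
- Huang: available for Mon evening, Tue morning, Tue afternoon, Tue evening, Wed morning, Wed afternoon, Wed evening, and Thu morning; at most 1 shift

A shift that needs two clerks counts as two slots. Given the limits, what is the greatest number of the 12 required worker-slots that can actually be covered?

Total capacity across all clerks is 1+1+2+2+1+1 = 8, and 12 slots are needed, so at most 8 can be filled.
An assignment achieving 8: Mon evening→Nakamura+Gallo, Tue morning→Fong, Tue afternoon→Gallo, Wed morning→Santos, Wed evening→Santos, Thu morning→Vasquez+Huang.
Loads: Fong 1/1, Nakamura 1/1, Gallo 2/2, Santos 2/2, Vasquez 1/1, Huang 1/1.

8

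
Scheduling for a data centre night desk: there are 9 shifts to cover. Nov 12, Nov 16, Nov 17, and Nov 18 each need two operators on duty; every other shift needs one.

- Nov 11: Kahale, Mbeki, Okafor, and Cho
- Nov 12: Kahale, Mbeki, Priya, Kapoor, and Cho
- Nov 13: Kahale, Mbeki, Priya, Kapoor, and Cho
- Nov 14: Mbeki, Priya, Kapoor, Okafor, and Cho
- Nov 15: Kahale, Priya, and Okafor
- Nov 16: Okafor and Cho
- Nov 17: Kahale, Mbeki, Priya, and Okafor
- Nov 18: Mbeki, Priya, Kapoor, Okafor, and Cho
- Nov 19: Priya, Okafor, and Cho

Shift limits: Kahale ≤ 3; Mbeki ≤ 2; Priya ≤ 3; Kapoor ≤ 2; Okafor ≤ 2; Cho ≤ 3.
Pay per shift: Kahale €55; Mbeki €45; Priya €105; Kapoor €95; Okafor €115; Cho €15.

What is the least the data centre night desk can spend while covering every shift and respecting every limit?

€815

Nov 16 can only be covered by Okafor and Cho, so that assignment is forced.
Picking the cheapest available operator for each shift independently would cost €465, but that ignores the shift limits.
An optimal schedule: Nov 11→Cho, Nov 12→Kahale+Kapoor, Nov 13→Mbeki, Nov 14→Mbeki, Nov 15→Kahale, Nov 16→Cho+Okafor, Nov 17→Kahale+Priya, Nov 18→Kapoor+Priya, Nov 19→Cho.
Total: 15 + 55 + 95 + 45 + 45 + 55 + 15 + 115 + 55 + 105 + 95 + 105 + 15 = €815.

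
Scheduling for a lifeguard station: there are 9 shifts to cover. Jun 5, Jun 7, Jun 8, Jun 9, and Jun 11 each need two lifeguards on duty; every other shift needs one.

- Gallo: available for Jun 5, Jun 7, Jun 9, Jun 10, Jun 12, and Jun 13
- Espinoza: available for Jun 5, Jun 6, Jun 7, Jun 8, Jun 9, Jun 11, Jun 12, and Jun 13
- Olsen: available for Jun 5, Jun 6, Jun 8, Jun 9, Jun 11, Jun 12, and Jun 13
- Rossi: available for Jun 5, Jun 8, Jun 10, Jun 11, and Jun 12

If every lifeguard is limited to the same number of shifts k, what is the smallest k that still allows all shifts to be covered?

With 4 lifeguards and 14 worker-slots to fill, someone must work at least ⌈14/4⌉ = 4 shifts, so k ≥ 4.
k = 4 works: Jun 5→Olsen+Rossi, Jun 6→Espinoza, Jun 7→Gallo+Espinoza, Jun 8→Espinoza+Olsen, Jun 9→Gallo+Espinoza, Jun 10→Gallo, Jun 11→Olsen+Rossi, Jun 12→Olsen, Jun 13→Gallo.
Loads: Gallo 4, Espinoza 4, Olsen 4, Rossi 2 — all ≤ 4.

4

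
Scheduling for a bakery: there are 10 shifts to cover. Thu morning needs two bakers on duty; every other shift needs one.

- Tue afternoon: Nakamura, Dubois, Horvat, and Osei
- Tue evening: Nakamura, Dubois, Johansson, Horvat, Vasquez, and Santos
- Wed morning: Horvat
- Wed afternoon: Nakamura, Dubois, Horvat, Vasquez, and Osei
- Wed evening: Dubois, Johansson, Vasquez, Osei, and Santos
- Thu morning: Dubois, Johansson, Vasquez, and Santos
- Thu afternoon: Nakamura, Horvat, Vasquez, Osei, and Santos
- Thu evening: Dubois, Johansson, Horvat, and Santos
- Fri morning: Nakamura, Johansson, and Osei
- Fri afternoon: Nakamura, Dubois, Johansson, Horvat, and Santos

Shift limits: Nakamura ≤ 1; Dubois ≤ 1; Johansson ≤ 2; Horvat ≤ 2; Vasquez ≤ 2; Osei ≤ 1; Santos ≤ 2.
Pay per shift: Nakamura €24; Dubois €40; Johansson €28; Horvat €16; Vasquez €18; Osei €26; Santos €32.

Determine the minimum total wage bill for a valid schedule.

Wed morning can only be covered by Horvat, so that assignment is forced.
Picking the cheapest available baker for each shift independently would cost €200, but that ignores the shift limits.
An optimal schedule: Tue afternoon→Dubois, Tue evening→Vasquez, Wed morning→Horvat, Wed afternoon→Horvat, Wed evening→Johansson, Thu morning→Vasquez+Santos, Thu afternoon→Osei, Thu evening→Johansson, Fri morning→Nakamura, Fri afternoon→Santos.
Total: 40 + 18 + 16 + 16 + 28 + 18 + 32 + 26 + 28 + 24 + 32 = €278.

€278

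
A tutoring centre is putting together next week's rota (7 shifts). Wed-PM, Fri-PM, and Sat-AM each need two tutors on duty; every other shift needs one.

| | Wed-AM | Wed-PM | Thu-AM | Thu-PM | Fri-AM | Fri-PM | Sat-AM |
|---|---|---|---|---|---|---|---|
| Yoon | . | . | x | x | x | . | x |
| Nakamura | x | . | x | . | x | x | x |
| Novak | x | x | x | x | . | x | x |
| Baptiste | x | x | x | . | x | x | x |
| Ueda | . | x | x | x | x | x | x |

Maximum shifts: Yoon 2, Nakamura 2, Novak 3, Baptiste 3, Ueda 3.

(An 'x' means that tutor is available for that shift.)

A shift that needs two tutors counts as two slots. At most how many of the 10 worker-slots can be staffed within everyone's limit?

10

Total capacity across all tutors is 2+2+3+3+3 = 13, and 10 slots are needed, so at most 10 can be filled.
An assignment achieving 10: Wed-AM→Nakamura, Wed-PM→Novak+Baptiste, Thu-AM→Novak, Thu-PM→Yoon, Fri-AM→Yoon, Fri-PM→Nakamura+Novak, Sat-AM→Baptiste+Ueda.
Loads: Yoon 2/2, Nakamura 2/2, Novak 3/3, Baptiste 2/3, Ueda 1/3.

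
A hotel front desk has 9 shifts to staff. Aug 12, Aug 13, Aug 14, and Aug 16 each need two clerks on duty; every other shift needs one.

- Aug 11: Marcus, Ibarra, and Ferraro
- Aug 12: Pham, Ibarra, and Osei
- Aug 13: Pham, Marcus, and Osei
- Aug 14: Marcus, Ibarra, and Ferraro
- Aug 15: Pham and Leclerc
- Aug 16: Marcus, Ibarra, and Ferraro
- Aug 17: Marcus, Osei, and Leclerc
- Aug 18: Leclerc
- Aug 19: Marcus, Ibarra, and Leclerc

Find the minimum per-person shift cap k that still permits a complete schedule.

3

With 6 clerks and 13 worker-slots to fill, someone must work at least ⌈13/6⌉ = 3 shifts, so k ≥ 3.
k = 3 works: Aug 11→Marcus, Aug 12→Pham+Ibarra, Aug 13→Pham+Marcus, Aug 14→Marcus+Ibarra, Aug 15→Pham, Aug 16→Ibarra+Ferraro, Aug 17→Osei, Aug 18→Leclerc, Aug 19→Leclerc.
Loads: Pham 3, Marcus 3, Ibarra 3, Osei 1, Ferraro 1, Leclerc 2 — all ≤ 3.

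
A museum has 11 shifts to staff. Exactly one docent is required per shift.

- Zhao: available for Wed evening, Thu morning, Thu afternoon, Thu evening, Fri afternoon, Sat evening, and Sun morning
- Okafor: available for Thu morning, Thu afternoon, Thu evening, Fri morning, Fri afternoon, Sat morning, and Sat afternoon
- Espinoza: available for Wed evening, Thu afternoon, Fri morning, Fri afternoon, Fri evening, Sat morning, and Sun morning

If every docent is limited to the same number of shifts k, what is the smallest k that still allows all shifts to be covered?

4

With 3 docents and 11 worker-slots to fill, someone must work at least ⌈11/3⌉ = 4 shifts, so k ≥ 4.
k = 4 works: Wed evening→Zhao, Thu morning→Zhao, Thu afternoon→Okafor, Thu evening→Zhao, Fri morning→Okafor, Fri afternoon→Espinoza, Fri evening→Espinoza, Sat morning→Okafor, Sat afternoon→Okafor, Sat evening→Zhao, Sun morning→Espinoza.
Loads: Zhao 4, Okafor 4, Espinoza 3 — all ≤ 4.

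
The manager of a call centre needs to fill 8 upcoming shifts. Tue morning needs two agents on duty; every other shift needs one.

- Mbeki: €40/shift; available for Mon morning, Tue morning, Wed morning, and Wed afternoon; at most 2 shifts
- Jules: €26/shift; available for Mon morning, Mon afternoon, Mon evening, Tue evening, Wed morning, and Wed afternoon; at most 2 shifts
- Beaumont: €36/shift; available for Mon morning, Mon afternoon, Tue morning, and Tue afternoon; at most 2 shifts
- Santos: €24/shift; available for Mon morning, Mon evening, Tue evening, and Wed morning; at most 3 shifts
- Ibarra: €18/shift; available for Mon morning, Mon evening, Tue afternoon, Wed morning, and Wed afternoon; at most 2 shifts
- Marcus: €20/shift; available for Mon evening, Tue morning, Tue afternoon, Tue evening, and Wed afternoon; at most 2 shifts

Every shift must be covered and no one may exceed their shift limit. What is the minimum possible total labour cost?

Picking the cheapest available agent for each shift independently would cost €192, but that ignores the shift limits.
An optimal schedule: Mon morning→Santos, Mon afternoon→Jules, Mon evening→Santos, Tue morning→Marcus+Beaumont, Tue afternoon→Ibarra, Tue evening→Marcus, Wed morning→Santos, Wed afternoon→Ibarra.
Total: 24 + 26 + 24 + 20 + 36 + 18 + 20 + 24 + 18 = €210.

€210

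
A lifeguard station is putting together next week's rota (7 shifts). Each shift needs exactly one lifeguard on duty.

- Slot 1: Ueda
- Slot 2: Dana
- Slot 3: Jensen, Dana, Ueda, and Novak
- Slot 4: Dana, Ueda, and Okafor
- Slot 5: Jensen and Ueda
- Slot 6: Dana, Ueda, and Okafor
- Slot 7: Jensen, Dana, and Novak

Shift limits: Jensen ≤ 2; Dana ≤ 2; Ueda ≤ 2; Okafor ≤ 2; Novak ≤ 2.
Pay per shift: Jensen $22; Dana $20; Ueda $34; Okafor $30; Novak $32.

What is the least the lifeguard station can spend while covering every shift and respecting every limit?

$178

Slot 1 can only be covered by Ueda, so that assignment is forced.
Slot 2 can only be covered by Dana, so that assignment is forced.
Picking the cheapest available lifeguard for each shift independently would cost $156, but that ignores the shift limits.
An optimal schedule: Slot 1→Ueda, Slot 2→Dana, Slot 3→Jensen, Slot 4→Okafor, Slot 5→Jensen, Slot 6→Okafor, Slot 7→Dana.
Total: 34 + 20 + 22 + 30 + 22 + 30 + 20 = $178.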